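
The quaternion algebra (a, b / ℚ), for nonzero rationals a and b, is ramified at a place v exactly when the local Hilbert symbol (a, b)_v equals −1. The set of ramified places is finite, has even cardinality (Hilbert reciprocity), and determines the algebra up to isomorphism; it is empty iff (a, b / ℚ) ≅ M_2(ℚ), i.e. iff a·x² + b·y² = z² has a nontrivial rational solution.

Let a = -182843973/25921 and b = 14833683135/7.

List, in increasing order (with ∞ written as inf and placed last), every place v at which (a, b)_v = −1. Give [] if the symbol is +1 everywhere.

Mod squares: a ≡ -37, b ≡ 23345. Check v ∈ {∞, 2, 3, 5, 7, 13, 19, 23, 29, 37}.
v=5: a=5^0·(≡2), b=5^1·(≡1) mod 5; (2|5)=-1, (1|5)=+1; (−1)^{0·1·2}·(-1)^1·(+1)^0 = -1.
v=37: a=37^1·(≡26), b=37^2·(≡32) mod 37; (26|37)=+1, (32|37)=-1; (−1)^{1·2·18}·(+1)^2·(-1)^1 = -1.
v=∞: -37 < 0 and 23345 > 0  ⇒  (a,b)_∞ = +1.
v=19: a=19^2·(≡17), b=19^2·(≡2) mod 19; (17|19)=+1, (2|19)=-1; (−1)^{2·2·9}·(+1)^2·(-1)^2 = +1.
v=7: a=7^-2·(≡6), b=7^-1·(≡5) mod 7; (6|7)=-1, (5|7)=-1; (−1)^{-2·-1·3}·(-1)^-1·(-1)^-2 = -1.
v=3: a=3^4·(≡2), b=3^2·(≡2) mod 3; (2|3)=-1, (2|3)=-1; (−1)^{4·2·1}·(-1)^2·(-1)^4 = +1.
v=23: a=23^-2·(≡8), b=23^1·(≡3) mod 23; (8|23)=+1, (3|23)=+1; (−1)^{-2·1·11}·(+1)^1·(+1)^-2 = +1.
v=2: v_2(a)=0, v_2(b)=0; units ≡ 3, 1 (mod 8); ε·ε+αω+βω = 1·0+0·0+0·1 ≡ 0  ⇒  (a,b)_2 = +1.
v=29: a=29^0·(≡15), b=29^1·(≡24) mod 29; (15|29)=-1, (24|29)=+1; (−1)^{0·1·14}·(-1)^1·(+1)^0 = -1.
v=13: a=13^2·(≡5), b=13^0·(≡9) mod 13; (5|13)=-1, (9|13)=+1; (−1)^{2·0·6}·(-1)^0·(+1)^2 = +1.
|Ram(-37, 23345)| = 4, even; anisotropic at {5, 7, 29, 37}.

[5, 7, 29, 37]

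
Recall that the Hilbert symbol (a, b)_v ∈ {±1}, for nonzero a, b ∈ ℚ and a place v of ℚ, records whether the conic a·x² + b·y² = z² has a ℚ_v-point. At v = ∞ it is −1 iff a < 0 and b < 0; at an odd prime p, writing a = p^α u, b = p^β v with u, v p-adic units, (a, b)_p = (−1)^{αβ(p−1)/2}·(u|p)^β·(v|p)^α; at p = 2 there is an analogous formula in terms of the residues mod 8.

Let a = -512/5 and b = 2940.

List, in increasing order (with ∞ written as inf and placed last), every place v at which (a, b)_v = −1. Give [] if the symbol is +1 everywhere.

(a, b) ≡ (-10, 15) mod (ℚ^×)²; places V = {2, 3, 5, 7, ∞}.
(a,b)_3: α=0, u≡2; β=1, v≡2 (mod 3); (2|3)=-1, (2|3)=-1; sign (−1)^0·-1^1·-1^0 = -1.
(a,b)_2: α=9, β=2; u≡3, v≡7 (mod 8); ε(u)ε(v)=1·1, αω(v)=9·0, βω(u)=2·1; sum ≡ 1  ⇒  -1.
(a,b)_∞: sgn(-10)=−, sgn(15)=+, so +1.
(a,b)_7: α=0, u≡4; β=2, v≡4 (mod 7); (4|7)=+1, (4|7)=+1; sign (−1)^0·+1^2·+1^0 = +1.
(a,b)_5: α=-1, u≡3; β=1, v≡3 (mod 5); (3|5)=-1, (3|5)=-1; sign (−1)^0·-1^1·-1^-1 = +1.
(-10, 15 / ℚ) ramifies at {2, 3}: a division algebra.

[2, 3]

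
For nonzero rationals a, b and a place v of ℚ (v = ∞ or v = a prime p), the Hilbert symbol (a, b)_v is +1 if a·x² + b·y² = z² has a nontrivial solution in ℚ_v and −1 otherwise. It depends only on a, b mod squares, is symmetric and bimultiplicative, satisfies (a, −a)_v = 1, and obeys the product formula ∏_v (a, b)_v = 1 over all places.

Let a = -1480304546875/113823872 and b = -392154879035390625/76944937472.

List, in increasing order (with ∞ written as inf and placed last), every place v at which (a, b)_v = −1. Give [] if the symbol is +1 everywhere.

[2, 5, 19, inf]

(a, b) ≡ (-38, -1330) mod (ℚ^×)²; places V = {2, 3, 5, 7, 11, 13, 19, 23, 29, 41, ∞}.
(a,b)_3: α=0, u≡1; β=2, v≡2 (mod 3); (1|3)=+1, (2|3)=-1; sign (−1)^0·+1^2·-1^0 = +1.
(a,b)_19: α=1, u≡11; β=1, v≡17 (mod 19); (11|19)=+1, (17|19)=+1; sign (−1)^1·+1^1·+1^1 = -1.
(a,b)_29: α=2, u≡1; β=4, v≡6 (mod 29); (1|29)=+1, (6|29)=+1; sign (−1)^0·+1^4·+1^2 = +1.
(a,b)_2: α=-7, β=-9; u≡5, v≡7 (mod 8); ε(u)ε(v)=0·1, αω(v)=-7·0, βω(u)=-9·1; sum ≡ 1  ⇒  -1.
(a,b)_∞: sgn(-38)=−, sgn(-1330)=−, so -1.
(a,b)_5: α=6, u≡2; β=7, v≡1 (mod 5); (2|5)=-1, (1|5)=+1; sign (−1)^0·-1^7·+1^6 = -1.
(a,b)_7: α=2, u≡4; β=3, v≡3 (mod 7); (4|7)=+1, (3|7)=-1; sign (−1)^0·+1^3·-1^2 = +1.
(a,b)_41: α=-2, u≡27; β=-2, v≡23 (mod 41); (27|41)=-1, (23|41)=+1; sign (−1)^0·-1^-2·+1^-2 = +1.
(a,b)_11: α=2, u≡7; β=2, v≡5 (mod 11); (7|11)=-1, (5|11)=+1; sign (−1)^0·-1^2·+1^2 = +1.
(a,b)_23: α=-2, u≡12; β=-2, v≡9 (mod 23); (12|23)=+1, (9|23)=+1; sign (−1)^0·+1^-2·+1^-2 = +1.
(a,b)_13: α=0, u≡9; β=-2, v≡12 (mod 13); (9|13)=+1, (12|13)=+1; sign (−1)^0·+1^-2·+1^0 = +1.
|Ram(-38, -1330)| = 4, even; anisotropic at {2, 5, 19, ∞}.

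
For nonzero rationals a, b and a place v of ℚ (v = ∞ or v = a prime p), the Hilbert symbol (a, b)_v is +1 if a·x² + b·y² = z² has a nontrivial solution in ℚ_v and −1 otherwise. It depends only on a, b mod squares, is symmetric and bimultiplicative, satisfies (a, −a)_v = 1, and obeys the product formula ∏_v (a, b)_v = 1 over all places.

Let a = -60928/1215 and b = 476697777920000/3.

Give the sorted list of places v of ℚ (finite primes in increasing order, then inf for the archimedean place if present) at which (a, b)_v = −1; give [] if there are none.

Mod squares: a ≡ -3570, b ≡ 546. Check v ∈ {∞, 2, 3, 5, 7, 13, 17}.
v=17: a=17^1·(≡11), b=17^4·(≡9) mod 17; (11|17)=-1, (9|17)=+1; (−1)^{1·4·8}·(-1)^4·(+1)^1 = +1.
v=3: a=3^-5·(≡1), b=3^-1·(≡2) mod 3; (1|3)=+1, (2|3)=-1; (−1)^{-5·-1·1}·(+1)^-1·(-1)^-5 = +1.
v=13: a=13^0·(≡7), b=13^1·(≡1) mod 13; (7|13)=-1, (1|13)=+1; (−1)^{0·1·6}·(-1)^1·(+1)^0 = -1.
v=∞: -3570 < 0 and 546 > 0  ⇒  (a,b)_∞ = +1.
v=5: a=5^-1·(≡4), b=5^4·(≡4) mod 5; (4|5)=+1, (4|5)=+1; (−1)^{-1·4·2}·(+1)^4·(+1)^-1 = +1.
v=2: v_2(a)=9, v_2(b)=11; units ≡ 7, 1 (mod 8); ε·ε+αω+βω = 1·0+9·0+11·0 ≡ 0  ⇒  (a,b)_2 = +1.
v=7: a=7^1·(≡1), b=7^3·(≡1) mod 7; (1|7)=+1, (1|7)=+1; (−1)^{1·3·3}·(+1)^3·(+1)^1 = -1.
Ram(-3570, 546) = {7, 13}; no ℚ_7-point on the conic.

[7, 13]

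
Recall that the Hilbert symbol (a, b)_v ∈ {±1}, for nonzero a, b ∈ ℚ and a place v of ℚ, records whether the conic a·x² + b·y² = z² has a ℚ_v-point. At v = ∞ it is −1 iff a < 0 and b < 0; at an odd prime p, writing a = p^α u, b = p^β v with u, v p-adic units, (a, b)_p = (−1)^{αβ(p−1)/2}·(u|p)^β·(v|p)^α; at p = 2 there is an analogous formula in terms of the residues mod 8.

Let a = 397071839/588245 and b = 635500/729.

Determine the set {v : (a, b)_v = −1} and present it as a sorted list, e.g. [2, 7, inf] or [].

(a, b) ≡ (6869755, 6355) mod (ℚ^×)²; places V = {2, 3, 5, 7, 17, 23, 31, 41, 47, ∞}.
(a,b)_17: α=2, u≡1; β=0, v≡14 (mod 17); (1|17)=+1, (14|17)=-1; sign (−1)^0·+1^0·-1^2 = +1.
(a,b)_2: α=0, β=2; u≡3, v≡3 (mod 8); ε(u)ε(v)=1·1, αω(v)=0·1, βω(u)=2·1; sum ≡ 1  ⇒  -1.
(a,b)_∞: sgn(6869755)=+, sgn(6355)=+, so +1.
(a,b)_7: α=-6, u≡2; β=0, v≡5 (mod 7); (2|7)=+1, (5|7)=-1; sign (−1)^0·+1^0·-1^-6 = +1.
(a,b)_3: α=0, u≡1; β=-6, v≡1 (mod 3); (1|3)=+1, (1|3)=+1; sign (−1)^0·+1^-6·+1^0 = +1.
(a,b)_31: α=1, u≡11; β=1, v≡18 (mod 31); (11|31)=-1, (18|31)=+1; sign (−1)^1·-1^1·+1^1 = +1.
(a,b)_5: α=-1, u≡1; β=3, v≡1 (mod 5); (1|5)=+1, (1|5)=+1; sign (−1)^0·+1^3·+1^-1 = +1.
(a,b)_41: α=1, u≡38; β=1, v≡18 (mod 41); (38|41)=-1, (18|41)=+1; sign (−1)^0·-1^1·+1^1 = -1.
(a,b)_23: α=1, u≡20; β=0, v≡15 (mod 23); (20|23)=-1, (15|23)=-1; sign (−1)^0·-1^0·-1^1 = -1.
(a,b)_47: α=1, u≡1; β=0, v≡26 (mod 47); (1|47)=+1, (26|47)=-1; sign (−1)^0·+1^0·-1^1 = -1.
|Ram(6869755, 6355)| = 4, even; anisotropic at {2, 23, 41, 47}.

[2, 23, 41, 47]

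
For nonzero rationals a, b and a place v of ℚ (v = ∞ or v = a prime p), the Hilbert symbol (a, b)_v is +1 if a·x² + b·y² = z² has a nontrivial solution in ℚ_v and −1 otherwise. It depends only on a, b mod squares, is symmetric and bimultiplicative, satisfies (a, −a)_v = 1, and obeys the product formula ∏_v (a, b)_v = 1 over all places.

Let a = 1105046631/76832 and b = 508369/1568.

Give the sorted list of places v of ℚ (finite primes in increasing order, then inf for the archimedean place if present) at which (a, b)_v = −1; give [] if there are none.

(a, b) ≡ (8398, 2) mod (ℚ^×)²; places V = {2, 3, 7, 13, 17, 19, 23, 31, ∞}.
(a,b)_23: α=0, u≡9; β=2, v≡16 (mod 23); (9|23)=+1, (16|23)=+1; sign (−1)^0·+1^2·+1^0 = +1.
(a,b)_3: α=6, u≡1; β=0, v≡2 (mod 3); (1|3)=+1, (2|3)=-1; sign (−1)^0·+1^0·-1^6 = +1.
(a,b)_17: α=1, u≡9; β=0, v≡13 (mod 17); (9|17)=+1, (13|17)=+1; sign (−1)^0·+1^0·+1^1 = +1.
(a,b)_31: α=0, u≡10; β=2, v≡7 (mod 31); (10|31)=+1, (7|31)=+1; sign (−1)^0·+1^2·+1^0 = +1.
(a,b)_13: α=1, u≡3; β=0, v≡7 (mod 13); (3|13)=+1, (7|13)=-1; sign (−1)^0·+1^0·-1^1 = -1.
(a,b)_∞: sgn(8398)=+, sgn(2)=+, so +1.
(a,b)_7: α=-4, u≡6; β=-2, v≡2 (mod 7); (6|7)=-1, (2|7)=+1; sign (−1)^0·-1^-2·+1^-4 = +1.
(a,b)_2: α=-5, β=-5; u≡7, v≡1 (mod 8); ε(u)ε(v)=1·0, αω(v)=-5·0, βω(u)=-5·0; sum ≡ 0  ⇒  +1.
(a,b)_19: α=3, u≡17; β=0, v≡10 (mod 19); (17|19)=+1, (10|19)=-1; sign (−1)^0·+1^0·-1^3 = -1.
Ram(8398, 2) = {13, 19}; no ℚ_13-point on the conic.

[13, 19]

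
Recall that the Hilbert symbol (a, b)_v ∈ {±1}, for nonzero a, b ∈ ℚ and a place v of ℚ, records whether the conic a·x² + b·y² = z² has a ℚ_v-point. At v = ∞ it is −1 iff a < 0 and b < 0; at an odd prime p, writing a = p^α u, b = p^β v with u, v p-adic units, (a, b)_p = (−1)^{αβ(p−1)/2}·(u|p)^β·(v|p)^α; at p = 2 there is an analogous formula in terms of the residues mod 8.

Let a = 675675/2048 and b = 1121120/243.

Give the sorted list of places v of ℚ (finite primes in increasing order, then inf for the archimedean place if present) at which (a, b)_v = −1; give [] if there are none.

(a, b) ≡ (6006, 4290) mod (ℚ^×)²; places V = {2, 3, 5, 7, 11, 13, ∞}.
(a,b)_5: α=2, u≡4; β=1, v≡3 (mod 5); (4|5)=+1, (3|5)=-1; sign (−1)^0·+1^1·-1^2 = +1.
(a,b)_7: α=1, u≡4; β=2, v≡5 (mod 7); (4|7)=+1, (5|7)=-1; sign (−1)^0·+1^2·-1^1 = -1.
(a,b)_3: α=3, u≡1; β=-5, v≡2 (mod 3); (1|3)=+1, (2|3)=-1; sign (−1)^1·+1^-5·-1^3 = +1.
(a,b)_2: α=-11, β=5; u≡3, v≡1 (mod 8); ε(u)ε(v)=1·0, αω(v)=-11·0, βω(u)=5·1; sum ≡ 1  ⇒  -1.
(a,b)_11: α=1, u≡6; β=1, v≡5 (mod 11); (6|11)=-1, (5|11)=+1; sign (−1)^1·-1^1·+1^1 = +1.
(a,b)_13: α=1, u≡2; β=1, v≡7 (mod 13); (2|13)=-1, (7|13)=-1; sign (−1)^0·-1^1·-1^1 = +1.
(a,b)_∞: sgn(6006)=+, sgn(4290)=+, so +1.
(6006, 4290 / ℚ) ramifies at {2, 7}: a division algebra.

[2, 7]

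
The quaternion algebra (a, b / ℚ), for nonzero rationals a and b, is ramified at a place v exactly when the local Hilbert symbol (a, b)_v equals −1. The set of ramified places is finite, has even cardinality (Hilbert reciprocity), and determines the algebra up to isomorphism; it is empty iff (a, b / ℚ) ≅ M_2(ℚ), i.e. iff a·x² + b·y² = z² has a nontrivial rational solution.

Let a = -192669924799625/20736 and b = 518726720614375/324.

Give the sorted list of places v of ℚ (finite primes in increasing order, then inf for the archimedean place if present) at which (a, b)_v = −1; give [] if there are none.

Mod squares: a ≡ -665, b ≡ 247. Check v ∈ {∞, 2, 3, 5, 7, 13, 19}.
v=2: v_2(a)=-8, v_2(b)=-2; units ≡ 7, 7 (mod 8); ε·ε+αω+βω = 1·1+-8·0+-2·0 ≡ 1  ⇒  (a,b)_2 = -1.
v=7: a=7^5·(≡6), b=7^6·(≡2) mod 7; (6|7)=-1, (2|7)=+1; (−1)^{5·6·3}·(-1)^6·(+1)^5 = +1.
v=∞: -665 < 0 and 247 > 0  ⇒  (a,b)_∞ = +1.
v=5: a=5^3·(≡3), b=5^4·(≡2) mod 5; (3|5)=-1, (2|5)=-1; (−1)^{3·4·2}·(-1)^4·(-1)^3 = -1.
v=13: a=13^6·(≡5), b=13^5·(≡6) mod 13; (5|13)=-1, (6|13)=-1; (−1)^{6·5·6}·(-1)^5·(-1)^6 = -1.
v=3: a=3^-4·(≡1), b=3^-4·(≡1) mod 3; (1|3)=+1, (1|3)=+1; (−1)^{-4·-4·1}·(+1)^-4·(+1)^-4 = +1.
v=19: a=19^1·(≡8), b=19^1·(≡10) mod 19; (8|19)=-1, (10|19)=-1; (−1)^{1·1·9}·(-1)^1·(-1)^1 = -1.
|Ram(-665, 247)| = 4, even; anisotropic at {2, 5, 13, 19}.

[2, 5, 13, 19]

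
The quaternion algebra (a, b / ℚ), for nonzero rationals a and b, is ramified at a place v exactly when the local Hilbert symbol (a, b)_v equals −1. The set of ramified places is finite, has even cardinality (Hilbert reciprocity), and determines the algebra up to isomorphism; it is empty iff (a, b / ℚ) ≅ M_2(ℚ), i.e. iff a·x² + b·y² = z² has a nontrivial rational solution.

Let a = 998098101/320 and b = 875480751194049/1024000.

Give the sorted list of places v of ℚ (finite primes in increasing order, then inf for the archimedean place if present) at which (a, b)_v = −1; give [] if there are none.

(a, b) ≡ (230945, 2090) mod (ℚ^×)²; places V = {2, 3, 5, 7, 11, 13, 17, 19, ∞}.
(a,b)_2: α=-6, β=-13; u≡1, v≡5 (mod 8); ε(u)ε(v)=0·0, αω(v)=-6·1, βω(u)=-13·0; sum ≡ 0  ⇒  +1.
(a,b)_∞: sgn(230945)=+, sgn(2090)=+, so +1.
(a,b)_13: α=1, u≡8; β=2, v≡12 (mod 13); (8|13)=-1, (12|13)=+1; sign (−1)^0·-1^2·+1^1 = +1.
(a,b)_17: α=1, u≡2; β=2, v≡1 (mod 17); (2|17)=+1, (1|17)=+1; sign (−1)^0·+1^2·+1^1 = +1.
(a,b)_7: α=4, u≡4; β=6, v≡1 (mod 7); (4|7)=+1, (1|7)=+1; sign (−1)^0·+1^6·+1^4 = +1.
(a,b)_19: α=1, u≡2; β=1, v≡13 (mod 19); (2|19)=-1, (13|19)=-1; sign (−1)^1·-1^1·-1^1 = -1.
(a,b)_5: α=-1, u≡4; β=-3, v≡2 (mod 5); (4|5)=+1, (2|5)=-1; sign (−1)^0·+1^-3·-1^-1 = -1.
(a,b)_11: α=1, u≡7; β=1, v≡3 (mod 11); (7|11)=-1, (3|11)=+1; sign (−1)^1·-1^1·+1^1 = +1.
(a,b)_3: α=2, u≡2; β=6, v≡2 (mod 3); (2|3)=-1, (2|3)=-1; sign (−1)^0·-1^6·-1^2 = +1.
(230945, 2090 / ℚ) ramifies at {5, 19}: a division algebra.

[5, 19]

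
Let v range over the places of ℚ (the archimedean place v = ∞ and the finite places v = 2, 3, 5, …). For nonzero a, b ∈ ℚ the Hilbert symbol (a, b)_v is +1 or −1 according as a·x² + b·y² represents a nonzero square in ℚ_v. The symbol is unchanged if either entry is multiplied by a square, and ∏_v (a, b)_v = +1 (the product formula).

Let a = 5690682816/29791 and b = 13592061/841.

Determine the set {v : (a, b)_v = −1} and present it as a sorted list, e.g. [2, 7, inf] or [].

Mod squares: a ≡ 194649, b ≡ 629. Check v ∈ {∞, 2, 3, 7, 13, 17, 23, 29, 31, 37}.
v=17: a=17^2·(≡2), b=17^1·(≡5) mod 17; (2|17)=+1, (5|17)=-1; (−1)^{2·1·8}·(+1)^1·(-1)^2 = +1.
v=37: a=37^0·(≡14), b=37^1·(≡2) mod 37; (14|37)=-1, (2|37)=-1; (−1)^{0·1·18}·(-1)^1·(-1)^0 = -1.
v=7: a=7^3·(≡5), b=7^4·(≡5) mod 7; (5|7)=-1, (5|7)=-1; (−1)^{3·4·3}·(-1)^4·(-1)^3 = -1.
v=31: a=31^-3·(≡13), b=31^0·(≡20) mod 31; (13|31)=-1, (20|31)=+1; (−1)^{-3·0·15}·(-1)^0·(+1)^-3 = +1.
v=29: a=29^0·(≡7), b=29^-2·(≡22) mod 29; (7|29)=+1, (22|29)=+1; (−1)^{0·-2·14}·(+1)^-2·(+1)^0 = +1.
v=∞: 194649 > 0 and 629 > 0  ⇒  (a,b)_∞ = +1.
v=3: a=3^1·(≡2), b=3^2·(≡2) mod 3; (2|3)=-1, (2|3)=-1; (−1)^{1·2·1}·(-1)^2·(-1)^1 = -1.
v=2: v_2(a)=6, v_2(b)=0; units ≡ 1, 5 (mod 8); ε·ε+αω+βω = 0·0+6·1+0·0 ≡ 0  ⇒  (a,b)_2 = +1.
v=13: a=13^1·(≡12), b=13^0·(≡6) mod 13; (12|13)=+1, (6|13)=-1; (−1)^{1·0·6}·(+1)^0·(-1)^1 = -1.
v=23: a=23^1·(≡17), b=23^0·(≡18) mod 23; (17|23)=-1, (18|23)=+1; (−1)^{1·0·11}·(-1)^0·(+1)^1 = +1.
(194649, 629 / ℚ) ramifies at {3, 7, 13, 37}: a division algebra.

[3, 7, 13, 37]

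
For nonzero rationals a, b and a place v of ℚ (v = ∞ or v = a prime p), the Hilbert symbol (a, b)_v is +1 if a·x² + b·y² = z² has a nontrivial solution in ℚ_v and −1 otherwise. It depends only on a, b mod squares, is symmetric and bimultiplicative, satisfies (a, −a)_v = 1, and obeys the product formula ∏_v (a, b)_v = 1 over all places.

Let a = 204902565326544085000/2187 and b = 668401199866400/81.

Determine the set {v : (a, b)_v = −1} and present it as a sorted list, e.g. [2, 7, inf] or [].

Mod squares: a ≡ 102, b ≡ 34034. Check v ∈ {∞, 2, 3, 5, 7, 11, 13, 17}.
v=17: a=17^1·(≡7), b=17^1·(≡13) mod 17; (7|17)=-1, (13|17)=+1; (−1)^{1·1·8}·(-1)^1·(+1)^1 = -1.
v=3: a=3^-7·(≡1), b=3^-4·(≡2) mod 3; (1|3)=+1, (2|3)=-1; (−1)^{-7·-4·1}·(+1)^-4·(-1)^-7 = -1.
v=5: a=5^4·(≡3), b=5^2·(≡1) mod 5; (3|5)=-1, (1|5)=+1; (−1)^{4·2·2}·(-1)^2·(+1)^4 = +1.
v=∞: 102 > 0 and 34034 > 0  ⇒  (a,b)_∞ = +1.
v=7: a=7^8·(≡1), b=7^5·(≡2) mod 7; (1|7)=+1, (2|7)=+1; (−1)^{8·5·3}·(+1)^5·(+1)^8 = +1.
v=2: v_2(a)=3, v_2(b)=5; units ≡ 3, 1 (mod 8); ε·ε+αω+βω = 1·0+3·0+5·1 ≡ 1  ⇒  (a,b)_2 = -1.
v=13: a=13^4·(≡5), b=13^3·(≡2) mod 13; (5|13)=-1, (2|13)=-1; (−1)^{4·3·6}·(-1)^3·(-1)^4 = -1.
v=11: a=11^4·(≡4), b=11^3·(≡3) mod 11; (4|11)=+1, (3|11)=+1; (−1)^{4·3·5}·(+1)^3·(+1)^4 = +1.
Ram(102, 34034) = {2, 3, 13, 17}; no ℚ_2-point on the conic.

[2, 3, 13, 17]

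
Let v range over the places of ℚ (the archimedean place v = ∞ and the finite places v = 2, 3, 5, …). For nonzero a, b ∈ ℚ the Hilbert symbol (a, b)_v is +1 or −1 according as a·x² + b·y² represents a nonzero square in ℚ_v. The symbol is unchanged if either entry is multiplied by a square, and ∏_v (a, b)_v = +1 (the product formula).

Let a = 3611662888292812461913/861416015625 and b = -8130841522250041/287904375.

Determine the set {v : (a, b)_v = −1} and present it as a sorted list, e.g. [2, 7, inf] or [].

Mod squares: a ≡ 1537, b ≡ -47. Check v ∈ {∞, 2, 3, 5, 7, 11, 17, 29, 47, 53}.
v=3: a=3^-6·(≡1), b=3^-4·(≡1) mod 3; (1|3)=+1, (1|3)=+1; (−1)^{-6·-4·1}·(+1)^-4·(+1)^-6 = +1.
v=29: a=29^5·(≡28), b=29^4·(≡11) mod 29; (28|29)=+1, (11|29)=-1; (−1)^{5·4·14}·(+1)^4·(-1)^5 = -1.
v=7: a=7^2·(≡2), b=7^2·(≡2) mod 7; (2|7)=+1, (2|7)=+1; (−1)^{2·2·3}·(+1)^2·(+1)^2 = +1.
v=∞: 1537 > 0 and -47 < 0  ⇒  (a,b)_∞ = +1.
v=53: a=53^3·(≡29), b=53^2·(≡6) mod 53; (29|53)=+1, (6|53)=+1; (−1)^{3·2·26}·(+1)^2·(+1)^3 = +1.
v=2: v_2(a)=0, v_2(b)=0; units ≡ 1, 1 (mod 8); ε·ε+αω+βω = 0·0+0·0+0·0 ≡ 0  ⇒  (a,b)_2 = +1.
v=5: a=5^-10·(≡2), b=5^-4·(≡2) mod 5; (2|5)=-1, (2|5)=-1; (−1)^{-10·-4·2}·(-1)^-4·(-1)^-10 = +1.
v=47: a=47^0·(≡26), b=47^-1·(≡30) mod 47; (26|47)=-1, (30|47)=-1; (−1)^{0·-1·23}·(-1)^-1·(-1)^0 = -1.
v=17: a=17^6·(≡7), b=17^4·(≡13) mod 17; (7|17)=-1, (13|17)=+1; (−1)^{6·4·8}·(-1)^4·(+1)^6 = +1.
v=11: a=11^-2·(≡8), b=11^-2·(≡6) mod 11; (8|11)=-1, (6|11)=-1; (−1)^{-2·-2·5}·(-1)^-2·(-1)^-2 = +1.
Ram(1537, -47) = {29, 47}; no ℚ_29-point on the conic.

[29, 47]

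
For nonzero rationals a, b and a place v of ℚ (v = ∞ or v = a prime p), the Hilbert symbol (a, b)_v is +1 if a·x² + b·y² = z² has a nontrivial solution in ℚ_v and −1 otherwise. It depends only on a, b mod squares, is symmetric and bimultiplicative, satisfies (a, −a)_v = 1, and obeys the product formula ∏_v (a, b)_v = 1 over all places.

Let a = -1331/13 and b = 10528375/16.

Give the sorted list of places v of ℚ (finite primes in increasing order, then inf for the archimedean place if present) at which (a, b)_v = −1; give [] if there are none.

Mod squares: a ≡ -143, b ≡ 421135. Check v ∈ {∞, 2, 5, 11, 13, 19, 31}.
v=5: a=5^0·(≡3), b=5^3·(≡2) mod 5; (3|5)=-1, (2|5)=-1; (−1)^{0·3·2}·(-1)^3·(-1)^0 = -1.
v=∞: -143 < 0 and 421135 > 0  ⇒  (a,b)_∞ = +1.
v=13: a=13^-1·(≡8), b=13^1·(≡9) mod 13; (8|13)=-1, (9|13)=+1; (−1)^{-1·1·6}·(-1)^1·(+1)^-1 = -1.
v=11: a=11^3·(≡5), b=11^1·(≡3) mod 11; (5|11)=+1, (3|11)=+1; (−1)^{3·1·5}·(+1)^1·(+1)^3 = -1.
v=2: v_2(a)=0, v_2(b)=-4; units ≡ 1, 7 (mod 8); ε·ε+αω+βω = 0·1+0·0+-4·0 ≡ 0  ⇒  (a,b)_2 = +1.
v=31: a=31^0·(≡24), b=31^1·(≡9) mod 31; (24|31)=-1, (9|31)=+1; (−1)^{0·1·15}·(-1)^1·(+1)^0 = -1.
v=19: a=19^0·(≡16), b=19^1·(≡16) mod 19; (16|19)=+1, (16|19)=+1; (−1)^{0·1·9}·(+1)^1·(+1)^0 = +1.
|Ram(-143, 421135)| = 4, even; anisotropic at {5, 11, 13, 31}.

[5, 11, 13, 31]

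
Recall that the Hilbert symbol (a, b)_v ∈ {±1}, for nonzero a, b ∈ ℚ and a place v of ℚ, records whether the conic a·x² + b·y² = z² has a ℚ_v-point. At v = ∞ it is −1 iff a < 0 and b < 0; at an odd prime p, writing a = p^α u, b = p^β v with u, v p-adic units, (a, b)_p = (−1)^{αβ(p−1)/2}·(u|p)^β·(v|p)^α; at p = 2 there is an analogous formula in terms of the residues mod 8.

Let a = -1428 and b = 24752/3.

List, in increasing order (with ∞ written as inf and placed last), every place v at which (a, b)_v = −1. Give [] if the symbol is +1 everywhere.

(a, b) ≡ (-357, 4641) mod (ℚ^×)²; places V = {2, 3, 7, 13, 17, ∞}.
(a,b)_2: α=2, β=4; u≡3, v≡1 (mod 8); ε(u)ε(v)=1·0, αω(v)=2·0, βω(u)=4·1; sum ≡ 0  ⇒  +1.
(a,b)_13: α=0, u≡2; β=1, v≡2 (mod 13); (2|13)=-1, (2|13)=-1; sign (−1)^0·-1^1·-1^0 = -1.
(a,b)_3: α=1, u≡1; β=-1, v≡2 (mod 3); (1|3)=+1, (2|3)=-1; sign (−1)^1·+1^-1·-1^1 = +1.
(a,b)_7: α=1, u≡6; β=1, v≡5 (mod 7); (6|7)=-1, (5|7)=-1; sign (−1)^1·-1^1·-1^1 = -1.
(a,b)_17: α=1, u≡1; β=1, v≡15 (mod 17); (1|17)=+1, (15|17)=+1; sign (−1)^0·+1^1·+1^1 = +1.
(a,b)_∞: sgn(-357)=−, sgn(4641)=+, so +1.
(-357, 4641 / ℚ) ramifies at {7, 13}: a division algebra.

[7, 13]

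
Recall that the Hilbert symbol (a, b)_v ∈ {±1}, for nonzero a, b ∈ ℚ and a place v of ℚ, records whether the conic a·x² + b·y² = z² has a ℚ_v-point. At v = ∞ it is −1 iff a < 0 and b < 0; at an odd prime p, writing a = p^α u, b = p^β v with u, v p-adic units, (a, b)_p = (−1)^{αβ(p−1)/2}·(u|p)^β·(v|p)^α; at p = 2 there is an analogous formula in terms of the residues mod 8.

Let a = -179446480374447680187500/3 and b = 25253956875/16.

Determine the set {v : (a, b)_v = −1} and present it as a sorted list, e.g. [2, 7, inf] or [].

[2, 3, 19, 23]

Mod squares: a ≡ -969, b ≡ 824619. Check v ∈ {∞, 2, 3, 5, 7, 17, 19, 23, 37}.
v=17: a=17^3·(≡12), b=17^1·(≡3) mod 17; (12|17)=-1, (3|17)=-1; (−1)^{3·1·8}·(-1)^1·(-1)^3 = +1.
v=23: a=23^2·(≡17), b=23^1·(≡20) mod 23; (17|23)=-1, (20|23)=-1; (−1)^{2·1·11}·(-1)^1·(-1)^2 = -1.
v=2: v_2(a)=2, v_2(b)=-4; units ≡ 7, 3 (mod 8); ε·ε+αω+βω = 1·1+2·1+-4·0 ≡ 1  ⇒  (a,b)_2 = -1.
v=7: a=7^6·(≡2), b=7^2·(≡5) mod 7; (2|7)=+1, (5|7)=-1; (−1)^{6·2·3}·(+1)^2·(-1)^6 = +1.
v=3: a=3^-1·(≡1), b=3^1·(≡1) mod 3; (1|3)=+1, (1|3)=+1; (−1)^{-1·1·1}·(+1)^1·(+1)^-1 = -1.
v=19: a=19^3·(≡4), b=19^1·(≡5) mod 19; (4|19)=+1, (5|19)=+1; (−1)^{3·1·9}·(+1)^1·(+1)^3 = -1.
v=37: a=37^2·(≡26), b=37^1·(≡35) mod 37; (26|37)=+1, (35|37)=-1; (−1)^{2·1·18}·(+1)^1·(-1)^2 = +1.
v=5: a=5^6·(≡1), b=5^4·(≡1) mod 5; (1|5)=+1, (1|5)=+1; (−1)^{6·4·2}·(+1)^4·(+1)^6 = +1.
v=∞: -969 < 0 and 824619 > 0  ⇒  (a,b)_∞ = +1.
(-969, 824619 / ℚ) ramifies at {2, 3, 19, 23}: a division algebra.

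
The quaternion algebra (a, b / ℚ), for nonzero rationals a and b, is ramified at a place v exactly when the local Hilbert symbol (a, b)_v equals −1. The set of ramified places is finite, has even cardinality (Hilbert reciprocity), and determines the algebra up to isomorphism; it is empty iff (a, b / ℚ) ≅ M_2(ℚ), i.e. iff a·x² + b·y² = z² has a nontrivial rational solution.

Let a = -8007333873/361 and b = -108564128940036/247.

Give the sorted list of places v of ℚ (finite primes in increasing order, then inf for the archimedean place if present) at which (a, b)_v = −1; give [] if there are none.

(a, b) ≡ (-2553, -31863) mod (ℚ^×)²; places V = {2, 3, 7, 11, 13, 19, 23, 37, 43, ∞}.
(a,b)_37: α=1, u≡19; β=2, v≡24 (mod 37); (19|37)=-1, (24|37)=-1; sign (−1)^0·-1^2·-1^1 = -1.
(a,b)_7: α=2, u≡4; β=4, v≡4 (mod 7); (4|7)=+1, (4|7)=+1; sign (−1)^0·+1^4·+1^2 = +1.
(a,b)_23: α=3, u≡16; β=2, v≡22 (mod 23); (16|23)=+1, (22|23)=-1; sign (−1)^0·+1^2·-1^3 = -1.
(a,b)_13: α=0, u≡2; β=-1, v≡6 (mod 13); (2|13)=-1, (6|13)=-1; sign (−1)^0·-1^-1·-1^0 = -1.
(a,b)_2: α=0, β=2; u≡7, v≡1 (mod 8); ε(u)ε(v)=1·0, αω(v)=0·0, βω(u)=2·0; sum ≡ 0  ⇒  +1.
(a,b)_19: α=-2, u≡2; β=-1, v≡12 (mod 19); (2|19)=-1, (12|19)=-1; sign (−1)^0·-1^-1·-1^-2 = -1.
(a,b)_11: α=2, u≡8; β=2, v≡3 (mod 11); (8|11)=-1, (3|11)=+1; sign (−1)^0·-1^2·+1^2 = +1.
(a,b)_∞: sgn(-2553)=−, sgn(-31863)=−, so -1.
(a,b)_3: α=1, u≡1; β=1, v≡2 (mod 3); (1|3)=+1, (2|3)=-1; sign (−1)^1·+1^1·-1^1 = +1.
(a,b)_43: α=0, u≡3; β=1, v≡19 (mod 43); (3|43)=-1, (19|43)=-1; sign (−1)^0·-1^1·-1^0 = -1.
|Ram(-2553, -31863)| = 6, even; anisotropic at {13, 19, 23, 37, 43, ∞}.

[13, 19, 23, 37, 43, inf]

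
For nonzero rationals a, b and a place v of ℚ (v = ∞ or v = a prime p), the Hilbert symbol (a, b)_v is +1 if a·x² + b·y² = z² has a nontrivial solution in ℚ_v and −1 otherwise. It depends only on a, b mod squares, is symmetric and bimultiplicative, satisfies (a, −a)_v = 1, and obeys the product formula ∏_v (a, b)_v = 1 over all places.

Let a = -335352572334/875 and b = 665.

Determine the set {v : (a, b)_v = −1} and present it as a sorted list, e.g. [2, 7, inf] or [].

Mod squares: a ≡ -46410, b ≡ 665. Check v ∈ {∞, 2, 3, 5, 7, 13, 17, 19, 31}.
v=∞: -46410 < 0 and 665 > 0  ⇒  (a,b)_∞ = +1.
v=2: v_2(a)=1, v_2(b)=0; units ≡ 3, 1 (mod 8); ε·ε+αω+βω = 1·0+1·0+0·1 ≡ 0  ⇒  (a,b)_2 = +1.
v=3: a=3^7·(≡1), b=3^0·(≡2) mod 3; (1|3)=+1, (2|3)=-1; (−1)^{7·0·1}·(+1)^0·(-1)^7 = -1.
v=19: a=19^2·(≡4), b=19^1·(≡16) mod 19; (4|19)=+1, (16|19)=+1; (−1)^{2·1·9}·(+1)^1·(+1)^2 = +1.
v=31: a=31^2·(≡10), b=31^0·(≡14) mod 31; (10|31)=+1, (14|31)=+1; (−1)^{2·0·15}·(+1)^0·(+1)^2 = +1.
v=13: a=13^1·(≡8), b=13^0·(≡2) mod 13; (8|13)=-1, (2|13)=-1; (−1)^{1·0·6}·(-1)^0·(-1)^1 = -1.
v=17: a=17^1·(≡5), b=17^0·(≡2) mod 17; (5|17)=-1, (2|17)=+1; (−1)^{1·0·8}·(-1)^0·(+1)^1 = +1.
v=5: a=5^-3·(≡3), b=5^1·(≡3) mod 5; (3|5)=-1, (3|5)=-1; (−1)^{-3·1·2}·(-1)^1·(-1)^-3 = +1.
v=7: a=7^-1·(≡3), b=7^1·(≡4) mod 7; (3|7)=-1, (4|7)=+1; (−1)^{-1·1·3}·(-1)^1·(+1)^-1 = +1.
|Ram(-46410, 665)| = 2, even; anisotropic at {3, 13}.

[3, 13]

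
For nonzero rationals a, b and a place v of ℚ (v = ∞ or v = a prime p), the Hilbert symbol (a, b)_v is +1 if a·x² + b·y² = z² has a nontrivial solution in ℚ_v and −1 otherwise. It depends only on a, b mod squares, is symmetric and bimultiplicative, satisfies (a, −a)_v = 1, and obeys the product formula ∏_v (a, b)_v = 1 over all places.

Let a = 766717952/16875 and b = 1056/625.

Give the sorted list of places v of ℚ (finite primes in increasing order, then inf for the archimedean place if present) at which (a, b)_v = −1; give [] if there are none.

[7, 11]

(a, b) ≡ (4641, 66) mod (ℚ^×)²; places V = {2, 3, 5, 7, 11, 13, 17, ∞}.
(a,b)_∞: sgn(4641)=+, sgn(66)=+, so +1.
(a,b)_7: α=1, u≡3; β=0, v≡3 (mod 7); (3|7)=-1, (3|7)=-1; sign (−1)^0·-1^0·-1^1 = -1.
(a,b)_2: α=12, β=5; u≡1, v≡1 (mod 8); ε(u)ε(v)=0·0, αω(v)=12·0, βω(u)=5·0; sum ≡ 0  ⇒  +1.
(a,b)_13: α=1, u≡8; β=0, v≡3 (mod 13); (8|13)=-1, (3|13)=+1; sign (−1)^0·-1^0·+1^1 = +1.
(a,b)_17: α=1, u≡2; β=0, v≡8 (mod 17); (2|17)=+1, (8|17)=+1; sign (−1)^0·+1^0·+1^1 = +1.
(a,b)_5: α=-4, u≡1; β=-4, v≡1 (mod 5); (1|5)=+1, (1|5)=+1; sign (−1)^0·+1^-4·+1^-4 = +1.
(a,b)_11: α=2, u≡6; β=1, v≡7 (mod 11); (6|11)=-1, (7|11)=-1; sign (−1)^0·-1^1·-1^2 = -1.
(a,b)_3: α=-3, u≡2; β=1, v≡1 (mod 3); (2|3)=-1, (1|3)=+1; sign (−1)^1·-1^1·+1^-3 = +1.
(4641, 66 / ℚ) ramifies at {7, 11}: a division algebra.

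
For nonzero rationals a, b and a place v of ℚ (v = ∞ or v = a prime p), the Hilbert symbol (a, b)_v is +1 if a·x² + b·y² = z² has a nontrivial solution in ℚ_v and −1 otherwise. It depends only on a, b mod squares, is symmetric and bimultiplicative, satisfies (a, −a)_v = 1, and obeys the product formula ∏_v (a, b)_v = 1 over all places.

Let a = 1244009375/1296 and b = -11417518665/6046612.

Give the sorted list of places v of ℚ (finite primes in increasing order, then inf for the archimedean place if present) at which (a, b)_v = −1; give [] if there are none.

(a, b) ≡ (1990415, -1164605) mod (ℚ^×)²; places V = {2, 3, 5, 7, 11, 13, 17, 19, 23, 29, 31, 37, 41, 53, ∞}.
(a,b)_7: α=1, u≡3; β=2, v≡5 (mod 7); (3|7)=-1, (5|7)=-1; sign (−1)^0·-1^2·-1^1 = -1.
(a,b)_37: α=1, u≡12; β=0, v≡10 (mod 37); (12|37)=+1, (10|37)=+1; sign (−1)^0·+1^0·+1^1 = +1.
(a,b)_41: α=0, u≡28; β=1, v≡23 (mod 41); (28|41)=-1, (23|41)=+1; sign (−1)^0·-1^1·+1^0 = -1.
(a,b)_5: α=5, u≡3; β=1, v≡1 (mod 5); (3|5)=-1, (1|5)=+1; sign (−1)^0·-1^1·+1^5 = -1.
(a,b)_13: α=0, u≡7; β=-1, v≡11 (mod 13); (7|13)=-1, (11|13)=-1; sign (−1)^0·-1^-1·-1^0 = -1.
(a,b)_∞: sgn(1990415)=+, sgn(-1164605)=−, so +1.
(a,b)_3: α=-4, u≡2; β=2, v≡1 (mod 3); (2|3)=-1, (1|3)=+1; sign (−1)^0·-1^2·+1^-4 = +1.
(a,b)_17: α=0, u≡13; β=2, v≡12 (mod 17); (13|17)=+1, (12|17)=-1; sign (−1)^0·+1^2·-1^0 = +1.
(a,b)_2: α=-4, β=-2; u≡7, v≡3 (mod 8); ε(u)ε(v)=1·1, αω(v)=-4·1, βω(u)=-2·0; sum ≡ 1  ⇒  -1.
(a,b)_53: α=1, u≡41; β=0, v≡28 (mod 53); (41|53)=-1, (28|53)=+1; sign (−1)^0·-1^0·+1^1 = +1.
(a,b)_31: α=0, u≡12; β=-2, v≡22 (mod 31); (12|31)=-1, (22|31)=-1; sign (−1)^0·-1^-2·-1^0 = +1.
(a,b)_23: α=0, u≡9; β=1, v≡11 (mod 23); (9|23)=+1, (11|23)=-1; sign (−1)^0·+1^1·-1^0 = +1.
(a,b)_11: α=0, u≡9; β=-2, v≡3 (mod 11); (9|11)=+1, (3|11)=+1; sign (−1)^0·+1^-2·+1^0 = +1.
(a,b)_29: α=1, u≡11; β=0, v≡23 (mod 29); (11|29)=-1, (23|29)=+1; sign (−1)^0·-1^0·+1^1 = +1.
(a,b)_19: α=0, u≡3; β=1, v≡2 (mod 19); (3|19)=-1, (2|19)=-1; sign (−1)^0·-1^1·-1^0 = -1.
(1990415, -1164605 / ℚ) ramifies at {2, 5, 7, 13, 19, 41}: a division algebra.

[2, 5, 7, 13, 19, 41]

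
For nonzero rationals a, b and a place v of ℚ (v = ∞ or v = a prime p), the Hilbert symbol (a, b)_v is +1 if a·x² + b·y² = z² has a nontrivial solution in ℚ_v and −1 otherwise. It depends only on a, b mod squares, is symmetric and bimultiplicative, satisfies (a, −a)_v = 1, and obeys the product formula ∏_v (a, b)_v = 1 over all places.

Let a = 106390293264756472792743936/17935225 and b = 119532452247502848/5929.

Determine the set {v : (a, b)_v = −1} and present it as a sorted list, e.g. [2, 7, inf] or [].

[2, 3, 13, 23]

Mod squares: a ≡ 34086, b ≡ 102. Check v ∈ {∞, 2, 3, 5, 7, 11, 13, 17, 19, 23}.
v=∞: 34086 > 0 and 102 > 0  ⇒  (a,b)_∞ = +1.
v=23: a=23^3·(≡20), b=23^2·(≡10) mod 23; (20|23)=-1, (10|23)=-1; (−1)^{3·2·11}·(-1)^2·(-1)^3 = -1.
v=2: v_2(a)=29, v_2(b)=19; units ≡ 3, 3 (mod 8); ε·ε+αω+βω = 1·1+29·1+19·1 ≡ 1  ⇒  (a,b)_2 = -1.
v=7: a=7^-2·(≡3), b=7^-2·(≡4) mod 7; (3|7)=-1, (4|7)=+1; (−1)^{-2·-2·3}·(-1)^-2·(+1)^-2 = +1.
v=13: a=13^1·(≡12), b=13^0·(≡8) mod 13; (12|13)=+1, (8|13)=-1; (−1)^{1·0·6}·(+1)^0·(-1)^1 = -1.
v=19: a=19^3·(≡14), b=19^2·(≡17) mod 19; (14|19)=-1, (17|19)=+1; (−1)^{3·2·9}·(-1)^2·(+1)^3 = +1.
v=5: a=5^-2·(≡4), b=5^0·(≡2) mod 5; (4|5)=+1, (2|5)=-1; (−1)^{-2·0·2}·(+1)^0·(-1)^-2 = +1.
v=11: a=11^-4·(≡6), b=11^-2·(≡3) mod 11; (6|11)=-1, (3|11)=+1; (−1)^{-4·-2·5}·(-1)^-2·(+1)^-4 = +1.
v=3: a=3^7·(≡1), b=3^5·(≡1) mod 3; (1|3)=+1, (1|3)=+1; (−1)^{7·5·1}·(+1)^5·(+1)^7 = -1.
v=17: a=17^4·(≡4), b=17^3·(≡5) mod 17; (4|17)=+1, (5|17)=-1; (−1)^{4·3·8}·(+1)^3·(-1)^4 = +1.
(34086, 102 / ℚ) ramifies at {2, 3, 13, 23}: a division algebra.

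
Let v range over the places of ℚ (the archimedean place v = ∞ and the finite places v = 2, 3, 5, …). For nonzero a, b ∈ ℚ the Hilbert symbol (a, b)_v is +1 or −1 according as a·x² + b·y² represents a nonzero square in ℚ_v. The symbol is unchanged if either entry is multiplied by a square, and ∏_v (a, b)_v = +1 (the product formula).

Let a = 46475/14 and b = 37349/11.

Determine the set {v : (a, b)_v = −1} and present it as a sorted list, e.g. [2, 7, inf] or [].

[11, 13]

Mod squares: a ≡ 154, b ≡ 2431. Check v ∈ {∞, 2, 5, 7, 11, 13, 17}.
v=2: v_2(a)=-1, v_2(b)=0; units ≡ 5, 7 (mod 8); ε·ε+αω+βω = 0·1+-1·0+0·1 ≡ 0  ⇒  (a,b)_2 = +1.
v=∞: 154 > 0 and 2431 > 0  ⇒  (a,b)_∞ = +1.
v=11: a=11^1·(≡4), b=11^-1·(≡4) mod 11; (4|11)=+1, (4|11)=+1; (−1)^{1·-1·5}·(+1)^-1·(+1)^1 = -1.
v=7: a=7^-1·(≡1), b=7^0·(≡1) mod 7; (1|7)=+1, (1|7)=+1; (−1)^{-1·0·3}·(+1)^0·(+1)^-1 = +1.
v=5: a=5^2·(≡1), b=5^0·(≡4) mod 5; (1|5)=+1, (4|5)=+1; (−1)^{2·0·2}·(+1)^0·(+1)^2 = +1.
v=17: a=17^0·(≡1), b=17^1·(≡5) mod 17; (1|17)=+1, (5|17)=-1; (−1)^{0·1·8}·(+1)^1·(-1)^0 = +1.
v=13: a=13^2·(≡2), b=13^3·(≡11) mod 13; (2|13)=-1, (11|13)=-1; (−1)^{2·3·6}·(-1)^3·(-1)^2 = -1.
(154, 2431 / ℚ) ramifies at {11, 13}: a division algebra.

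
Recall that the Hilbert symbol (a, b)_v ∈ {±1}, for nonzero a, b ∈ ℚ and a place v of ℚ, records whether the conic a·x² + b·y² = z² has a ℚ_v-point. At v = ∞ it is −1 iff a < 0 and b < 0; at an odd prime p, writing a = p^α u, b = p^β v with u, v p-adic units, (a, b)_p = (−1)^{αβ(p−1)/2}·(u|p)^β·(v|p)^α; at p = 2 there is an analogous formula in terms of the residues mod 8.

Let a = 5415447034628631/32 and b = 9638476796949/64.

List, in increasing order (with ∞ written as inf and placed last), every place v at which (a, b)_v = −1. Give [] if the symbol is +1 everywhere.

[2, 3, 13, 23]

(a, b) ≡ (2624622, 429) mod (ℚ^×)²; places V = {2, 3, 7, 11, 13, 19, 23, ∞}.
(a,b)_∞: sgn(2624622)=+, sgn(429)=+, so +1.
(a,b)_13: α=1, u≡12; β=1, v≡6 (mod 13); (12|13)=+1, (6|13)=-1; sign (−1)^0·+1^1·-1^1 = -1.
(a,b)_7: α=5, u≡6; β=6, v≡4 (mod 7); (6|7)=-1, (4|7)=+1; sign (−1)^0·-1^6·+1^5 = +1.
(a,b)_3: α=3, u≡2; β=1, v≡2 (mod 3); (2|3)=-1, (2|3)=-1; sign (−1)^1·-1^1·-1^3 = -1.
(a,b)_11: α=1, u≡5; β=1, v≡2 (mod 11); (5|11)=+1, (2|11)=-1; sign (−1)^1·+1^1·-1^1 = +1.
(a,b)_2: α=-5, β=-6; u≡7, v≡5 (mod 8); ε(u)ε(v)=1·0, αω(v)=-5·1, βω(u)=-6·0; sum ≡ 1  ⇒  -1.
(a,b)_19: α=3, u≡12; β=2, v≡17 (mod 19); (12|19)=-1, (17|19)=+1; sign (−1)^0·-1^2·+1^3 = +1.
(a,b)_23: α=3, u≡10; β=2, v≡15 (mod 23); (10|23)=-1, (15|23)=-1; sign (−1)^0·-1^2·-1^3 = -1.
Ram(2624622, 429) = {2, 3, 13, 23}; no ℚ_2-point on the conic.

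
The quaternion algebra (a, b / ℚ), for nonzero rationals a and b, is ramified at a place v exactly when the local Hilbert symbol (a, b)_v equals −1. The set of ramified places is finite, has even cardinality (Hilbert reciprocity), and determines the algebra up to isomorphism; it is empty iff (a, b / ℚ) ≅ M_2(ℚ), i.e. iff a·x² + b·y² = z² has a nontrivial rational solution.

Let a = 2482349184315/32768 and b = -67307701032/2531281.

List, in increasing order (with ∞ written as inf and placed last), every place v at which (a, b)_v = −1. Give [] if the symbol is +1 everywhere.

Mod squares: a ≡ 110630, b ≡ -190762. Check v ∈ {∞, 2, 3, 5, 7, 11, 13, 23, 29, 37, 43}.
v=11: a=11^2·(≡9), b=11^3·(≡1) mod 11; (9|11)=+1, (1|11)=+1; (−1)^{2·3·5}·(+1)^3·(+1)^2 = +1.
v=29: a=29^2·(≡23), b=29^1·(≡25) mod 29; (23|29)=+1, (25|29)=+1; (−1)^{2·1·14}·(+1)^1·(+1)^2 = +1.
v=23: a=23^1·(≡12), b=23^1·(≡9) mod 23; (12|23)=+1, (9|23)=+1; (−1)^{1·1·11}·(+1)^1·(+1)^1 = -1.
v=5: a=5^1·(≡1), b=5^0·(≡3) mod 5; (1|5)=+1, (3|5)=-1; (−1)^{1·0·2}·(+1)^0·(-1)^1 = -1.
v=37: a=37^1·(≡1), b=37^-2·(≡34) mod 37; (1|37)=+1, (34|37)=+1; (−1)^{1·-2·18}·(+1)^-2·(+1)^1 = +1.
v=3: a=3^2·(≡2), b=3^6·(≡2) mod 3; (2|3)=-1, (2|3)=-1; (−1)^{2·6·1}·(-1)^6·(-1)^2 = +1.
v=13: a=13^1·(≡8), b=13^1·(≡4) mod 13; (8|13)=-1, (4|13)=+1; (−1)^{1·1·6}·(-1)^1·(+1)^1 = -1.
v=43: a=43^0·(≡22), b=43^-2·(≡42) mod 43; (22|43)=-1, (42|43)=-1; (−1)^{0·-2·21}·(-1)^-2·(-1)^0 = +1.
v=∞: 110630 > 0 and -190762 < 0  ⇒  (a,b)_∞ = +1.
v=2: v_2(a)=-15, v_2(b)=3; units ≡ 3, 3 (mod 8); ε·ε+αω+βω = 1·1+-15·1+3·1 ≡ 1  ⇒  (a,b)_2 = -1.
v=7: a=7^2·(≡4), b=7^0·(≡4) mod 7; (4|7)=+1, (4|7)=+1; (−1)^{2·0·3}·(+1)^0·(+1)^2 = +1.
Ram(110630, -190762) = {2, 5, 13, 23}; no ℚ_2-point on the conic.

[2, 5, 13, 23]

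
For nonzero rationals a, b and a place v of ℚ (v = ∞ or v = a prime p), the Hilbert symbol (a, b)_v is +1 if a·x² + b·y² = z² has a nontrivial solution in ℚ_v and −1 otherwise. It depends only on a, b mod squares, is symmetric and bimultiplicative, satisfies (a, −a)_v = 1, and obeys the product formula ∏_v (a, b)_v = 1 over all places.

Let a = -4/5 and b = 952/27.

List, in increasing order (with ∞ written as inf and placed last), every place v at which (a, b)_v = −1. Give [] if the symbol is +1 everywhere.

[2, 17]

(a, b) ≡ (-5, 714) mod (ℚ^×)²; places V = {2, 3, 5, 7, 17, ∞}.
(a,b)_7: α=0, u≡2; β=1, v≡4 (mod 7); (2|7)=+1, (4|7)=+1; sign (−1)^0·+1^1·+1^0 = +1.
(a,b)_3: α=0, u≡1; β=-3, v≡1 (mod 3); (1|3)=+1, (1|3)=+1; sign (−1)^0·+1^-3·+1^0 = +1.
(a,b)_5: α=-1, u≡1; β=0, v≡1 (mod 5); (1|5)=+1, (1|5)=+1; sign (−1)^0·+1^0·+1^-1 = +1.
(a,b)_17: α=0, u≡6; β=1, v≡9 (mod 17); (6|17)=-1, (9|17)=+1; sign (−1)^0·-1^1·+1^0 = -1.
(a,b)_∞: sgn(-5)=−, sgn(714)=+, so +1.
(a,b)_2: α=2, β=3; u≡3, v≡5 (mod 8); ε(u)ε(v)=1·0, αω(v)=2·1, βω(u)=3·1; sum ≡ 1  ⇒  -1.
|Ram(-5, 714)| = 2, even; anisotropic at {2, 17}.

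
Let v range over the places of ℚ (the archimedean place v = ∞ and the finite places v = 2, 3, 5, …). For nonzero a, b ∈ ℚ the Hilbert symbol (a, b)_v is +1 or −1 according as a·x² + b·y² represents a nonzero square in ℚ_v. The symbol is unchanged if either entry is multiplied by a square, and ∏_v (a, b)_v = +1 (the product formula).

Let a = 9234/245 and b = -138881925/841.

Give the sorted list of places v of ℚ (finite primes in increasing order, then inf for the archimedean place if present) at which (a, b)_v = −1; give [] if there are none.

[2, 3, 5, 13]

(a, b) ≡ (570, -12597) mod (ℚ^×)²; places V = {2, 3, 5, 7, 13, 17, 19, 29, ∞}.
(a,b)_2: α=1, β=0; u≡5, v≡3 (mod 8); ε(u)ε(v)=0·1, αω(v)=1·1, βω(u)=0·1; sum ≡ 1  ⇒  -1.
(a,b)_3: α=5, u≡1; β=3, v≡1 (mod 3); (1|3)=+1, (1|3)=+1; sign (−1)^1·+1^3·+1^5 = -1.
(a,b)_19: α=1, u≡4; β=1, v≡2 (mod 19); (4|19)=+1, (2|19)=-1; sign (−1)^1·+1^1·-1^1 = +1.
(a,b)_29: α=0, u≡21; β=-2, v≡3 (mod 29); (21|29)=-1, (3|29)=-1; sign (−1)^0·-1^-2·-1^0 = +1.
(a,b)_17: α=0, u≡15; β=1, v≡10 (mod 17); (15|17)=+1, (10|17)=-1; sign (−1)^0·+1^1·-1^0 = +1.
(a,b)_∞: sgn(570)=+, sgn(-12597)=−, so +1.
(a,b)_7: α=-2, u≡3; β=2, v≡3 (mod 7); (3|7)=-1, (3|7)=-1; sign (−1)^0·-1^2·-1^-2 = +1.
(a,b)_5: α=-1, u≡1; β=2, v≡3 (mod 5); (1|5)=+1, (3|5)=-1; sign (−1)^0·+1^2·-1^-1 = -1.
(a,b)_13: α=0, u≡11; β=1, v≡5 (mod 13); (11|13)=-1, (5|13)=-1; sign (−1)^0·-1^1·-1^0 = -1.
Ram(570, -12597) = {2, 3, 5, 13}; no ℚ_2-point on the conic.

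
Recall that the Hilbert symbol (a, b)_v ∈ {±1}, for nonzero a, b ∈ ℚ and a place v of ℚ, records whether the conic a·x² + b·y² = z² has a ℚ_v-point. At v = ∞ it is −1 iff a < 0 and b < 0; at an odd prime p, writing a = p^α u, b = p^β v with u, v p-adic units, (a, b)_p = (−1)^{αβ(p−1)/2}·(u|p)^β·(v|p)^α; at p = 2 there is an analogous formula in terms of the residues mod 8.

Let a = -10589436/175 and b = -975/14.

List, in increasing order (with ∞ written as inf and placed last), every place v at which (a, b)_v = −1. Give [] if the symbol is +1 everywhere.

[2, 3, 7, inf]

(a, b) ≡ (-17017, -546) mod (ℚ^×)²; places V = {2, 3, 5, 7, 11, 13, 17, ∞}.
(a,b)_∞: sgn(-17017)=−, sgn(-546)=−, so -1.
(a,b)_5: α=-2, u≡2; β=2, v≡4 (mod 5); (2|5)=-1, (4|5)=+1; sign (−1)^0·-1^2·+1^-2 = +1.
(a,b)_17: α=1, u≡8; β=0, v≡2 (mod 17); (8|17)=+1, (2|17)=+1; sign (−1)^0·+1^0·+1^1 = +1.
(a,b)_3: α=2, u≡2; β=1, v≡1 (mod 3); (2|3)=-1, (1|3)=+1; sign (−1)^0·-1^1·+1^2 = -1.
(a,b)_13: α=1, u≡10; β=1, v≡3 (mod 13); (10|13)=+1, (3|13)=+1; sign (−1)^0·+1^1·+1^1 = +1.
(a,b)_2: α=2, β=-1; u≡7, v≡7 (mod 8); ε(u)ε(v)=1·1, αω(v)=2·0, βω(u)=-1·0; sum ≡ 1  ⇒  -1.
(a,b)_7: α=-1, u≡6; β=-1, v≡6 (mod 7); (6|7)=-1, (6|7)=-1; sign (−1)^1·-1^-1·-1^-1 = -1.
(a,b)_11: α=3, u≡3; β=0, v≡5 (mod 11); (3|11)=+1, (5|11)=+1; sign (−1)^0·+1^0·+1^3 = +1.
(-17017, -546 / ℚ) ramifies at {2, 3, 7, ∞}: a division algebra.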